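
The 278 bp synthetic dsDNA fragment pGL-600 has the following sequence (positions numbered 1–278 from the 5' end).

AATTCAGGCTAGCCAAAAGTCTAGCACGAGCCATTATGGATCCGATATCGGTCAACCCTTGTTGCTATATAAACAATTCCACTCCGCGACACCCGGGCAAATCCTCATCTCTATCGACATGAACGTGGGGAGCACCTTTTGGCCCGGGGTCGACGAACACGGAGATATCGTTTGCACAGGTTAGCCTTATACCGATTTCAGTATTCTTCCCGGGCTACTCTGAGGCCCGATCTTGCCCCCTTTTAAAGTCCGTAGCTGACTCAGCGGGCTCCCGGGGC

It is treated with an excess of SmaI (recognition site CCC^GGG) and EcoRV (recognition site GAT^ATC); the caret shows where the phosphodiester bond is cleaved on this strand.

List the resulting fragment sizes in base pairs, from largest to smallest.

62, 51, 48, 46, 45, 21, 5 bp

SmaI sites (CCCGGG) start at positions 92, 143, 209, 271.
SmaI cuts after base 3 of each site, so after positions 94, 145, 211, 273.
EcoRV sites (GATATC) start at positions 44, 164.
EcoRV cuts after base 3 of each site, so after positions 46, 166.
Combined cut positions: 46, 94, 145, 166, 211, 273.
Linear molecule, 6 cuts → 7 fragments:
  1–46 → 46 bp
  47–94 → 48 bp
  95–145 → 51 bp
  146–166 → 21 bp
  167–211 → 45 bp
  212–273 → 62 bp
  274–278 → 5 bp
Sorted largest to smallest: 62, 51, 48, 46, 45, 21, 5 bp.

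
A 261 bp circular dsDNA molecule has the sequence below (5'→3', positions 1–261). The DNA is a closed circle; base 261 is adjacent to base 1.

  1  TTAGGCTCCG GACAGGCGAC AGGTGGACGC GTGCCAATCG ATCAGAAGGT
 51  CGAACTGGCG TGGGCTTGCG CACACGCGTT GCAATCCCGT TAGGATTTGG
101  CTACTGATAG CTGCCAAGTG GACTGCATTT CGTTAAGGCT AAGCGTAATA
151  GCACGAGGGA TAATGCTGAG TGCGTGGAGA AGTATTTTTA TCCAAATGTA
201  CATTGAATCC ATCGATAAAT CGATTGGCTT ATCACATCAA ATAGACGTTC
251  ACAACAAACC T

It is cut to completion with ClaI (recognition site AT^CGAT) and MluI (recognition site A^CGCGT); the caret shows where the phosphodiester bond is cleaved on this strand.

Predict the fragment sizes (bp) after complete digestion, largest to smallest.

ClaI sites (ATCGAT) start at positions 37, 211, 219.
ClaI cuts after base 2 of each site, so after positions 38, 212, 220.
MluI sites (ACGCGT) start at positions 27, 74.
MluI cuts after the first base of each site, so after positions 27, 74.
Combined cut positions: 27, 38, 74, 212, 220.
Circular molecule, 5 cuts → 5 fragments:
  28–38 → 11 bp
  39–74 → 36 bp
  75–212 → 138 bp
  213–220 → 8 bp
  221–261 then 1–27 → 41 + 27 = 68 bp
Sorted largest to smallest: 138, 68, 36, 11, 8 bp.

138, 68, 36, 11, 8 bp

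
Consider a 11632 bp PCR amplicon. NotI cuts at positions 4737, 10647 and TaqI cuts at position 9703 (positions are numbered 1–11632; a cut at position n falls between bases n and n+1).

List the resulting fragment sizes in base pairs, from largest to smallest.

Combined cut positions (sorted): 4737, 9703, 10647.
Linear molecule, 3 cuts → 4 fragments:
  4737 − 0 = 4737 bp
  9703 − 4737 = 4966 bp
  10647 − 9703 = 944 bp
  11632 − 10647 = 985 bp
Sorted largest to smallest: 4966, 4737, 985, 944 bp.

4966, 4737, 985, 944 bp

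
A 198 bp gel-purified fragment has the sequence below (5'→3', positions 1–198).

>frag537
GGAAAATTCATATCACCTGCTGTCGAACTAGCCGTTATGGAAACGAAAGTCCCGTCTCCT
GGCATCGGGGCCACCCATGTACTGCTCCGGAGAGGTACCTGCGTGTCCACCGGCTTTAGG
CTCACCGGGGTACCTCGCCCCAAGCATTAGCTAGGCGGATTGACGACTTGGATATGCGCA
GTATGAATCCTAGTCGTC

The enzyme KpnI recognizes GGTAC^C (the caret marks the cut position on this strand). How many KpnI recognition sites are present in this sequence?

2

GGTACC occurs starting at positions 94, 129.
KpnI cuts at 2 sites.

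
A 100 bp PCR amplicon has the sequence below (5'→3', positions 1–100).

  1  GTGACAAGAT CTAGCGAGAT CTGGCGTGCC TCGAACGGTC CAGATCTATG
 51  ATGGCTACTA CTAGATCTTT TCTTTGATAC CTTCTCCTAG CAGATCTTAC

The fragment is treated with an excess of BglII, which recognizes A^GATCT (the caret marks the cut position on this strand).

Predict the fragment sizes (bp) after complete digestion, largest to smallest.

BglII sites (AGATCT) start at positions 7, 17, 42, 63, 92.
BglII cuts after the first base of each site, so after positions 7, 17, 42, 63, 92.
Linear molecule, 5 cuts → 6 fragments:
  1–7 → 7 bp
  8–17 → 10 bp
  18–42 → 25 bp
  43–63 → 21 bp
  64–92 → 29 bp
  93–100 → 8 bp
Sorted largest to smallest: 29, 25, 21, 10, 8, 7 bp.

29, 25, 21, 10, 8, 7 bp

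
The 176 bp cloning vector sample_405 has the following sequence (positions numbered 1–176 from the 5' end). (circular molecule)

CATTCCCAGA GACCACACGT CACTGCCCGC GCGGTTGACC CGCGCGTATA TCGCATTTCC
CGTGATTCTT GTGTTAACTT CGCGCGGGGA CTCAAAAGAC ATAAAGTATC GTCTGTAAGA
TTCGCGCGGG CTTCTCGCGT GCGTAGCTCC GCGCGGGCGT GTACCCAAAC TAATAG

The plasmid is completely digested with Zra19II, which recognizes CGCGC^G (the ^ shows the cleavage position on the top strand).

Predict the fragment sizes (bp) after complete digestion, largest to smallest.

Zra19II sites (CGCGCG) start at positions 28, 41, 81, 123, 150.
Zra19II cuts after base 5 of each site (before the last base), so after positions 32, 45, 85, 127, 154.
Circular molecule, 5 cuts → 5 fragments:
  33–45 → 13 bp
  46–85 → 40 bp
  86–127 → 42 bp
  128–154 → 27 bp
  155–176 then 1–32 → 22 + 32 = 54 bp
Sorted largest to smallest: 54, 42, 40, 27, 13 bp.

54, 42, 40, 27, 13 bp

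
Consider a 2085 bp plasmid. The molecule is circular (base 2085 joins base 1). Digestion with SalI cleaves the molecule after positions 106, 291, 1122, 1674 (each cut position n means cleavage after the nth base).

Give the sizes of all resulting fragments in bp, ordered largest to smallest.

Circular molecule, 4 cuts → 4 fragments:
  291 − 106 = 185 bp
  1122 − 291 = 831 bp
  1674 − 1122 = 552 bp
  wrap: 2085 − 1674 + 106 = 517 bp
Sorted largest to smallest: 831, 552, 517, 185 bp.

831, 552, 517, 185 bp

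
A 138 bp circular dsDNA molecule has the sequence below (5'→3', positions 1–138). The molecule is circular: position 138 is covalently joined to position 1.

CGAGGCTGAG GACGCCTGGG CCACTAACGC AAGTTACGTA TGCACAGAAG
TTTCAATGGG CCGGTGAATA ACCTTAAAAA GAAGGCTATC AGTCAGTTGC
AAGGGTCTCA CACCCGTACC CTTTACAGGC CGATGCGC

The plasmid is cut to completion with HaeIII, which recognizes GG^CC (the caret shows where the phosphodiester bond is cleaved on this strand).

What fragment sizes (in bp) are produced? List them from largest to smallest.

69, 40, 29 bp

HaeIII sites (GGCC) start at positions 19, 59, 128.
HaeIII cuts after base 2 of each site, so after positions 20, 60, 129.
Circular molecule, 3 cuts → 3 fragments:
  21–60 → 40 bp
  61–129 → 69 bp
  130–138 then 1–20 → 9 + 20 = 29 bp
Sorted largest to smallest: 69, 40, 29 bp.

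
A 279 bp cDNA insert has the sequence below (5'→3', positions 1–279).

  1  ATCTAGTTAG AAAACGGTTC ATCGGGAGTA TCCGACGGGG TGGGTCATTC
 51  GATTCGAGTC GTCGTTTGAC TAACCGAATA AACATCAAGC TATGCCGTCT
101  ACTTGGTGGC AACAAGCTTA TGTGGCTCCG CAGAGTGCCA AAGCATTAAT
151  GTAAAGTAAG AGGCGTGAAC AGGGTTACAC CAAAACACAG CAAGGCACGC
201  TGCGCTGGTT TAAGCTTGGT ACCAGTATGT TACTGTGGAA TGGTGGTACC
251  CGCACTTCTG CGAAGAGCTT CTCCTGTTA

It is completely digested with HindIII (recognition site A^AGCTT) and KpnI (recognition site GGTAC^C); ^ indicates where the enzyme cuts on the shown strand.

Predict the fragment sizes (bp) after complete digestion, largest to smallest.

114, 98, 30, 27, 10 bp

HindIII sites (AAGCTT) start at positions 114, 212.
HindIII cuts after the first base of each site, so after positions 114, 212.
KpnI sites (GGTACC) start at positions 218, 245.
KpnI cuts after base 5 of each site (before the last base), so after positions 222, 249.
Combined cut positions: 114, 212, 222, 249.
Linear molecule, 4 cuts → 5 fragments:
  1–114 → 114 bp
  115–212 → 98 bp
  213–222 → 10 bp
  223–249 → 27 bp
  250–279 → 30 bp
Sorted largest to smallest: 114, 98, 30, 27, 10 bp.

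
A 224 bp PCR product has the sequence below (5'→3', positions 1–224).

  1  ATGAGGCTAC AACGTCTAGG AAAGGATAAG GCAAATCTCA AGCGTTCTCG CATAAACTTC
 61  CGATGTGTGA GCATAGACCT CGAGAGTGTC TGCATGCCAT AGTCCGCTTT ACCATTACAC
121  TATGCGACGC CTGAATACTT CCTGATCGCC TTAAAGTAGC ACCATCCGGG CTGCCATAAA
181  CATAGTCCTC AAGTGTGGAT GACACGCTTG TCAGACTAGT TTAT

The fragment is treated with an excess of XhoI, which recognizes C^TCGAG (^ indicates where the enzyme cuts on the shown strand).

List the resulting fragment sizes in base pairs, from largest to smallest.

The XhoI site (CTCGAG) starts at position 79.
XhoI cuts after the first base of each site, so after position 79.
Linear molecule, 1 cut → 2 fragments:
  1–79 → 79 bp
  80–224 → 145 bp
Sorted largest to smallest: 145, 79 bp.

145, 79 bp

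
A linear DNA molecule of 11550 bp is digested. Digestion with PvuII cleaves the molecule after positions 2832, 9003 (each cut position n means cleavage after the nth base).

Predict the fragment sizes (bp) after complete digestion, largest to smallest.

6171, 2832, 2547 bp

Linear molecule, 2 cuts → 3 fragments:
  2832 − 0 = 2832 bp
  9003 − 2832 = 6171 bp
  11550 − 9003 = 2547 bp
Sorted largest to smallest: 6171, 2832, 2547 bp.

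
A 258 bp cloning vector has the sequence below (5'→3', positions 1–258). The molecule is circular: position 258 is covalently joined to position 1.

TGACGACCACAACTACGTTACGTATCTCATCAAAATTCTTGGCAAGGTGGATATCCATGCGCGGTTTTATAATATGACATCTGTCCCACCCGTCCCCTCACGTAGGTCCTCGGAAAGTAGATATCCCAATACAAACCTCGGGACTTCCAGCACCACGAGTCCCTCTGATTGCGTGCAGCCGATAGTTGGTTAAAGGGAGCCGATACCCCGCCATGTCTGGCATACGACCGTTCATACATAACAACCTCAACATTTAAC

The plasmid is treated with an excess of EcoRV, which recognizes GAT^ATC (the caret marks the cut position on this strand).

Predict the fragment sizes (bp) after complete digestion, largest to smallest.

EcoRV sites (GATATC) start at positions 50, 120.
EcoRV cuts after base 3 of each site, so after positions 52, 122.
Circular molecule, 2 cuts → 2 fragments:
  53–122 → 70 bp
  123–258 then 1–52 → 136 + 52 = 188 bp
Sorted largest to smallest: 188, 70 bp.

188, 70 bp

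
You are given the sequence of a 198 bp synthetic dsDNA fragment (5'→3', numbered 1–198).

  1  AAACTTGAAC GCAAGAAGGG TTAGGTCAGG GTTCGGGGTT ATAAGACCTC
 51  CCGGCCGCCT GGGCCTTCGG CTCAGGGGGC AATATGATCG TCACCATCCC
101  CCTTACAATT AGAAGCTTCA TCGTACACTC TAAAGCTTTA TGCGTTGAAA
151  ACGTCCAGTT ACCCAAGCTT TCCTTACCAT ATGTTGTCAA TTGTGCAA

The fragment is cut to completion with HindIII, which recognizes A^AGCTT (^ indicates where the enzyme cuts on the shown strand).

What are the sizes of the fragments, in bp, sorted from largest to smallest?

113, 33, 32, 20 bp

HindIII sites (AAGCTT) start at positions 113, 133, 165.
HindIII cuts after the first base of each site, so after positions 113, 133, 165.
Linear molecule, 3 cuts → 4 fragments:
  1–113 → 113 bp
  114–133 → 20 bp
  134–165 → 32 bp
  166–198 → 33 bp
Sorted largest to smallest: 113, 33, 32, 20 bp.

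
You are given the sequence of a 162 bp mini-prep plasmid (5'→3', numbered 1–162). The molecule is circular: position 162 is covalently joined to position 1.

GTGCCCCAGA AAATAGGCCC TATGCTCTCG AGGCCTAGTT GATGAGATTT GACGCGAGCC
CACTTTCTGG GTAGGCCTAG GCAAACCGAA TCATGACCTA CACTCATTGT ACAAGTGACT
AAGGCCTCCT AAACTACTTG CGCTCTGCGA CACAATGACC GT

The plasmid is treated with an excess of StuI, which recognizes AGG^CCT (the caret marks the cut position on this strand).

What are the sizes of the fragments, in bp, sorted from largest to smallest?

StuI sites (AGGCCT) start at positions 31, 73, 122.
StuI cuts after base 3 of each site, so after positions 33, 75, 124.
Circular molecule, 3 cuts → 3 fragments:
  34–75 → 42 bp
  76–124 → 49 bp
  125–162 then 1–33 → 38 + 33 = 71 bp
Sorted largest to smallest: 71, 49, 42 bp.

71, 49, 42 bp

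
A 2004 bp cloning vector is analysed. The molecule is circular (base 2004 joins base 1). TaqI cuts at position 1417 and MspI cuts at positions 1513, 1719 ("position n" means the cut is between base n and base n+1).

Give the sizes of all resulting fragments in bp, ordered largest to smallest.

Combined cut positions (sorted): 1417, 1513, 1719.
Circular molecule, 3 cuts → 3 fragments:
  1513 − 1417 = 96 bp
  1719 − 1513 = 206 bp
  wrap: 2004 − 1719 + 1417 = 1702 bp
Sorted largest to smallest: 1702, 206, 96 bp.

1702, 206, 96 bp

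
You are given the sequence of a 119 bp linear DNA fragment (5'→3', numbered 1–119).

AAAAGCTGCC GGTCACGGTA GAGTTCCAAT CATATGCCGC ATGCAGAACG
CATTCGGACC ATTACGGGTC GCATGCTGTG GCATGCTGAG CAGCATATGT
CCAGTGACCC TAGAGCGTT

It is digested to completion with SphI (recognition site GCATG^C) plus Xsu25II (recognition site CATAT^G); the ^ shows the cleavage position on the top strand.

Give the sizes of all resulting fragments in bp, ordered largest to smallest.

SphI sites (GCATGC) start at positions 39, 71, 81.
SphI cuts after base 5 of each site (before the last base), so after positions 43, 75, 85.
Xsu25II sites (CATATG) start at positions 31, 94.
Xsu25II cuts after base 5 of each site (before the last base), so after positions 35, 98.
Combined cut positions: 35, 43, 75, 85, 98.
Linear molecule, 5 cuts → 6 fragments:
  1–35 → 35 bp
  36–43 → 8 bp
  44–75 → 32 bp
  76–85 → 10 bp
  86–98 → 13 bp
  99–119 → 21 bp
Sorted largest to smallest: 35, 32, 21, 13, 10, 8 bp.

35, 32, 21, 13, 10, 8 bp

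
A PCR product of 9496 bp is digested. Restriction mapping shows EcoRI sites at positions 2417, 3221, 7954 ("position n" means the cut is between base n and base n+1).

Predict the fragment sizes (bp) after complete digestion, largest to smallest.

4733, 2417, 1542, 804 bp

Linear molecule, 3 cuts → 4 fragments:
  2417 − 0 = 2417 bp
  3221 − 2417 = 804 bp
  7954 − 3221 = 4733 bp
  9496 − 7954 = 1542 bp
Sorted largest to smallest: 4733, 2417, 1542, 804 bp.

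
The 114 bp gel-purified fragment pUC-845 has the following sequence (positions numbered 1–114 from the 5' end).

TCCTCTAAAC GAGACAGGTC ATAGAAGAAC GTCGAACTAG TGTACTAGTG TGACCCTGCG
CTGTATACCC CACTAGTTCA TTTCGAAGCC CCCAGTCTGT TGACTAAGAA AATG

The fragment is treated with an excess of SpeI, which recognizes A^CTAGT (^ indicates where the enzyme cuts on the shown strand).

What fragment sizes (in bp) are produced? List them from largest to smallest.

SpeI sites (ACTAGT) start at positions 36, 44, 72.
SpeI cuts after the first base of each site, so after positions 36, 44, 72.
Linear molecule, 3 cuts → 4 fragments:
  1–36 → 36 bp
  37–44 → 8 bp
  45–72 → 28 bp
  73–114 → 42 bp
Sorted largest to smallest: 42, 36, 28, 8 bp.

42, 36, 28, 8 bp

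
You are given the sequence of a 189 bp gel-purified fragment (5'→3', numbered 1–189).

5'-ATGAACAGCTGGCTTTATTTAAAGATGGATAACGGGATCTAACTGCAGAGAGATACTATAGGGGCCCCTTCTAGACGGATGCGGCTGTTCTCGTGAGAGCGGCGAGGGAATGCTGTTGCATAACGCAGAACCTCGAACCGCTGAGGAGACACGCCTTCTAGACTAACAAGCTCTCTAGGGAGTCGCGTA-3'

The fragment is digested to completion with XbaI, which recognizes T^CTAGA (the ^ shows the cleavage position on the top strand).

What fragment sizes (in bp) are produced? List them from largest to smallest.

87, 70, 32 bp

XbaI sites (TCTAGA) start at positions 70, 157.
XbaI cuts after the first base of each site, so after positions 70, 157.
Linear molecule, 2 cuts → 3 fragments:
  1–70 → 70 bp
  71–157 → 87 bp
  158–189 → 32 bp
Sorted largest to smallest: 87, 70, 32 bp.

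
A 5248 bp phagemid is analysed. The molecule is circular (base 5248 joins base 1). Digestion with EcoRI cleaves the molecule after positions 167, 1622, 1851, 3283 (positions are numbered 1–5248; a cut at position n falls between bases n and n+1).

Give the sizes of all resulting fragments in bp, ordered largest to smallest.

Circular molecule, 4 cuts → 4 fragments:
  1622 − 167 = 1455 bp
  1851 − 1622 = 229 bp
  3283 − 1851 = 1432 bp
  wrap: 5248 − 3283 + 167 = 2132 bp
Sorted largest to smallest: 2132, 1455, 1432, 229 bp.

2132, 1455, 1432, 229 bp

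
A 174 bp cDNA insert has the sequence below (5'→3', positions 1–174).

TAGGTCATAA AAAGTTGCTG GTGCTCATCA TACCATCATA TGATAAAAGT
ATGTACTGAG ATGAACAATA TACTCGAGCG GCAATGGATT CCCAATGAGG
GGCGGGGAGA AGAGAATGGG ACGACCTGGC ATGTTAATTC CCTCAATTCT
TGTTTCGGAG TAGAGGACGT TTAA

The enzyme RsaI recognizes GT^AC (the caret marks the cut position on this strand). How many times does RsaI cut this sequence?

1

GTAC occurs starting at position 53.
RsaI cuts at 1 site.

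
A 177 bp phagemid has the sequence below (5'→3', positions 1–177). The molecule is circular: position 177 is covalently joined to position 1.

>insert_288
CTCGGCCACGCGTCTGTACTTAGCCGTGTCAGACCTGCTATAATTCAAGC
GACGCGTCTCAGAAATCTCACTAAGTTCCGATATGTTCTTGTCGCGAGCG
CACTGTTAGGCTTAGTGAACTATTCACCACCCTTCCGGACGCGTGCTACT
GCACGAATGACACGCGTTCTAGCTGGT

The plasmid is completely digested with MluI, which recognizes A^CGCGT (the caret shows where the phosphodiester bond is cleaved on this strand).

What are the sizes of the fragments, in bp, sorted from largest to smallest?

MluI sites (ACGCGT) start at positions 8, 52, 139, 162.
MluI cuts after the first base of each site, so after positions 8, 52, 139, 162.
Circular molecule, 4 cuts → 4 fragments:
  9–52 → 44 bp
  53–139 → 87 bp
  140–162 → 23 bp
  163–177 then 1–8 → 15 + 8 = 23 bp
Sorted largest to smallest: 87, 44, 23, 23 bp.

87, 44, 23, 23 bp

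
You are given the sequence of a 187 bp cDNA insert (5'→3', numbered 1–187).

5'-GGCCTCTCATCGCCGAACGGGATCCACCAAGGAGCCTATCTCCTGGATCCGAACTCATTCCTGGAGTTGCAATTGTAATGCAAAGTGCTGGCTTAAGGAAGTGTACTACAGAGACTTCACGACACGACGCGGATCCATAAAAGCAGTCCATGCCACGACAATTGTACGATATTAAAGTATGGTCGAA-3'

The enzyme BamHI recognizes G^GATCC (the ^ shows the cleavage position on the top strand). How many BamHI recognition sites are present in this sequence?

3

GGATCC occurs starting at positions 20, 45, 131.
BamHI cuts at 3 sites.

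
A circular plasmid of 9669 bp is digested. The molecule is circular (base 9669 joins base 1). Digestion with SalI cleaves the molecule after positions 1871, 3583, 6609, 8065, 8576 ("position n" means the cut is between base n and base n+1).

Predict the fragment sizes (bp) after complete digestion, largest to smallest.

3026, 2964, 1712, 1456, 511 bp

Circular molecule, 5 cuts → 5 fragments:
  3583 − 1871 = 1712 bp
  6609 − 3583 = 3026 bp
  8065 − 6609 = 1456 bp
  8576 − 8065 = 511 bp
  wrap: 9669 − 8576 + 1871 = 2964 bp
Sorted largest to smallest: 3026, 2964, 1712, 1456, 511 bp.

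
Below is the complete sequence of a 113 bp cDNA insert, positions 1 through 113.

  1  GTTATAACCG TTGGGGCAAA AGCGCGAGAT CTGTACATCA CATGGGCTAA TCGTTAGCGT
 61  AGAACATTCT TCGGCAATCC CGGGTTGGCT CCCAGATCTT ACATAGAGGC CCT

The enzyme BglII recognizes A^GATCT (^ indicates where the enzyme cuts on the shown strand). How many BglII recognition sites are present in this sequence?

2

AGATCT occurs starting at positions 27, 94.
BglII cuts at 2 sites.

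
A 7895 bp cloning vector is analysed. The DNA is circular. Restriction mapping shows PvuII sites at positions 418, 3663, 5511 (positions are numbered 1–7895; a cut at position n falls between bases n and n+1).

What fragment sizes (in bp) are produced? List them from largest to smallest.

3245, 2802, 1848 bp

Circular molecule, 3 cuts → 3 fragments:
  3663 − 418 = 3245 bp
  5511 − 3663 = 1848 bp
  wrap: 7895 − 5511 + 418 = 2802 bp
Sorted largest to smallest: 3245, 2802, 1848 bp.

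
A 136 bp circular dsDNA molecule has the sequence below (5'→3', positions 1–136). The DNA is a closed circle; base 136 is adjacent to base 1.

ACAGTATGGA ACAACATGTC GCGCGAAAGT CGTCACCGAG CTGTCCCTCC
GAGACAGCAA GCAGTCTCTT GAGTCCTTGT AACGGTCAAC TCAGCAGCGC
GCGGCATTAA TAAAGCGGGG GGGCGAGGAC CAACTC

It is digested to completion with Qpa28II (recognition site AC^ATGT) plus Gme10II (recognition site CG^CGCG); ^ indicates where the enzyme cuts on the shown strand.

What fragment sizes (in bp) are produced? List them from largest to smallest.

The Qpa28II site (ACATGT) starts at position 14.
Qpa28II cuts after base 2 of each site, so after position 15.
Gme10II sites (CGCGCG) start at positions 20, 98.
Gme10II cuts after base 2 of each site, so after positions 21, 99.
Combined cut positions: 15, 21, 99.
Circular molecule, 3 cuts → 3 fragments:
  16–21 → 6 bp
  22–99 → 78 bp
  100–136 then 1–15 → 37 + 15 = 52 bp
Sorted largest to smallest: 78, 52, 6 bp.

78, 52, 6 bp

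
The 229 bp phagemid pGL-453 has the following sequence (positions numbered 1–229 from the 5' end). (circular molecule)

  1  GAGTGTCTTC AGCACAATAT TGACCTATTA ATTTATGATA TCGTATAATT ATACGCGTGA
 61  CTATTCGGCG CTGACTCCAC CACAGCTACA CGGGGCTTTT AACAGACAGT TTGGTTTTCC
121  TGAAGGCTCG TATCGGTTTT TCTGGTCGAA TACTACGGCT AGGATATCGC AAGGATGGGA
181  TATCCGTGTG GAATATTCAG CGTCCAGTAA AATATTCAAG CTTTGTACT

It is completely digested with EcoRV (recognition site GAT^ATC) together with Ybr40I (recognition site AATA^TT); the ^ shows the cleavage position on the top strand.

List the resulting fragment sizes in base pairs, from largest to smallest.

EcoRV sites (GATATC) start at positions 37, 163, 179.
EcoRV cuts after base 3 of each site, so after positions 39, 165, 181.
Ybr40I sites (AATATT) start at positions 16, 192, 211.
Ybr40I cuts after base 4 of each site, so after positions 19, 195, 214.
Combined cut positions: 19, 39, 165, 181, 195, 214.
Circular molecule, 6 cuts → 6 fragments:
  20–39 → 20 bp
  40–165 → 126 bp
  166–181 → 16 bp
  182–195 → 14 bp
  196–214 → 19 bp
  215–229 then 1–19 → 15 + 19 = 34 bp
Sorted largest to smallest: 126, 34, 20, 19, 16, 14 bp.

126, 34, 20, 19, 16, 14 bp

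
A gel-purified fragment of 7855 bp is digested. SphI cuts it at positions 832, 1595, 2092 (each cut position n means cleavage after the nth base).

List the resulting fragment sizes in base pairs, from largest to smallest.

5763, 832, 763, 497 bp

Linear molecule, 3 cuts → 4 fragments:
  832 − 0 = 832 bp
  1595 − 832 = 763 bp
  2092 − 1595 = 497 bp
  7855 − 2092 = 5763 bp
Sorted largest to smallest: 5763, 832, 763, 497 bp.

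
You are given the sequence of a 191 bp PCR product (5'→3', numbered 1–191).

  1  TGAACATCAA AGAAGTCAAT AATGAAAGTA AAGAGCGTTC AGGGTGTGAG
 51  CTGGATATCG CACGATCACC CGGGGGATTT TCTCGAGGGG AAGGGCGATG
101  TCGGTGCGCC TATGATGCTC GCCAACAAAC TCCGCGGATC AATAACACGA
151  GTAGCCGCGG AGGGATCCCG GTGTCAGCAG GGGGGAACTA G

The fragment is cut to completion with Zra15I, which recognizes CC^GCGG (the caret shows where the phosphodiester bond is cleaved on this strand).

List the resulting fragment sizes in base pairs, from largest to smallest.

Zra15I sites (CCGCGG) start at positions 132, 155.
Zra15I cuts after base 2 of each site, so after positions 133, 156.
Linear molecule, 2 cuts → 3 fragments:
  1–133 → 133 bp
  134–156 → 23 bp
  157–191 → 35 bp
Sorted largest to smallest: 133, 35, 23 bp.

133, 35, 23 bp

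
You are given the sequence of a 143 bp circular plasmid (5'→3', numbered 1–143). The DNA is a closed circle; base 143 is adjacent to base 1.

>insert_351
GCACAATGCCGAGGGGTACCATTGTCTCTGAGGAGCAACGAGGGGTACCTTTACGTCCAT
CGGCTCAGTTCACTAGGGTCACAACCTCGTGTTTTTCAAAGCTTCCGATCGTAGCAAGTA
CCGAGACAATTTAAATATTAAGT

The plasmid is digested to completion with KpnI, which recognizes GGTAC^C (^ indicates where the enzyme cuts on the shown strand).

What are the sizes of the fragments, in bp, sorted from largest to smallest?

114, 29 bp

KpnI sites (GGTACC) start at positions 15, 44.
KpnI cuts after base 5 of each site (before the last base), so after positions 19, 48.
Circular molecule, 2 cuts → 2 fragments:
  20–48 → 29 bp
  49–143 then 1–19 → 95 + 19 = 114 bp
Sorted largest to smallest: 114, 29 bp.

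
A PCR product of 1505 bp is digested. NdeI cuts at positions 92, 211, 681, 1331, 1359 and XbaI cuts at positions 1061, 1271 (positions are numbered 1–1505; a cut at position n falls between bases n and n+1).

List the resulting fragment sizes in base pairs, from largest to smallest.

470, 380, 210, 146, 119, 92, 60, 28 bp

Combined cut positions (sorted): 92, 211, 681, 1061, 1271, 1331, 1359.
Linear molecule, 7 cuts → 8 fragments:
  92 − 0 = 92 bp
  211 − 92 = 119 bp
  681 − 211 = 470 bp
  1061 − 681 = 380 bp
  1271 − 1061 = 210 bp
  1331 − 1271 = 60 bp
  1359 − 1331 = 28 bp
  1505 − 1359 = 146 bp
Sorted largest to smallest: 470, 380, 210, 146, 119, 92, 60, 28 bp.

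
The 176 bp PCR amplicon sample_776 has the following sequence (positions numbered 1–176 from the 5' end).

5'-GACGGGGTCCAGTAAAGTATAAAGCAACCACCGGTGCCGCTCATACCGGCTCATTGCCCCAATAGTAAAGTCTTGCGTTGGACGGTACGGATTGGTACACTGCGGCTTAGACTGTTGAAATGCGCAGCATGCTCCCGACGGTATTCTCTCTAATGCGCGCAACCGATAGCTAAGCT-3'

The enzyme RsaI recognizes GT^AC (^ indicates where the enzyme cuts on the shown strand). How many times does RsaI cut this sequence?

GTAC occurs starting at positions 85, 95.
RsaI cuts at 2 sites.

2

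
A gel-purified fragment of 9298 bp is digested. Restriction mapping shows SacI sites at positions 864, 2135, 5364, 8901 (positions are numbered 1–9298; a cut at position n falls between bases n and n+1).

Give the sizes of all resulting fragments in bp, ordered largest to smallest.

Linear molecule, 4 cuts → 5 fragments:
  864 − 0 = 864 bp
  2135 − 864 = 1271 bp
  5364 − 2135 = 3229 bp
  8901 − 5364 = 3537 bp
  9298 − 8901 = 397 bp
Sorted largest to smallest: 3537, 3229, 1271, 864, 397 bp.

3537, 3229, 1271, 864, 397 bp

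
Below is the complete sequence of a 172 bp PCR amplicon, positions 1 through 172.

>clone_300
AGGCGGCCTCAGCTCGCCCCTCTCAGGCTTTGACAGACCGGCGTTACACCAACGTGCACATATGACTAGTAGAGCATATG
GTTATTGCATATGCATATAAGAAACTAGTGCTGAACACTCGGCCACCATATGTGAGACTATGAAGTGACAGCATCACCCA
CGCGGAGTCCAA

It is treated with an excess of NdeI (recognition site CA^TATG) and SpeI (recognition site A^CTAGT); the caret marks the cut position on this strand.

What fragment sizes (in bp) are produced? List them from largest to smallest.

NdeI sites (CATATG) start at positions 59, 75, 88, 127.
NdeI cuts after base 2 of each site, so after positions 60, 76, 89, 128.
SpeI sites (ACTAGT) start at positions 65, 104.
SpeI cuts after the first base of each site, so after positions 65, 104.
Combined cut positions: 60, 65, 76, 89, 104, 128.
Linear molecule, 6 cuts → 7 fragments:
  1–60 → 60 bp
  61–65 → 5 bp
  66–76 → 11 bp
  77–89 → 13 bp
  90–104 → 15 bp
  105–128 → 24 bp
  129–172 → 44 bp
Sorted largest to smallest: 60, 44, 24, 15, 13, 11, 5 bp.

60, 44, 24, 15, 13, 11, 5 bp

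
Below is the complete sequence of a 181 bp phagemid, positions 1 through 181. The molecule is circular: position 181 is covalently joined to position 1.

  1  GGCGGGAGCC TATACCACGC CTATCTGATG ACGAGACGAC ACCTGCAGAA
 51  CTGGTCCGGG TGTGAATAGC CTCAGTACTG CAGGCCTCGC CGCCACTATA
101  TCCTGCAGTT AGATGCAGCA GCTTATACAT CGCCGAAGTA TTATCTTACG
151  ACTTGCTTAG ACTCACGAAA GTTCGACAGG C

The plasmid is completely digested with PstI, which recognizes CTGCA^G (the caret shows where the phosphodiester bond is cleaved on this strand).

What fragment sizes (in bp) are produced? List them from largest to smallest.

121, 35, 25 bp

PstI sites (CTGCAG) start at positions 43, 78, 103.
PstI cuts after base 5 of each site (before the last base), so after positions 47, 82, 107.
Circular molecule, 3 cuts → 3 fragments:
  48–82 → 35 bp
  83–107 → 25 bp
  108–181 then 1–47 → 74 + 47 = 121 bp
Sorted largest to smallest: 121, 35, 25 bp.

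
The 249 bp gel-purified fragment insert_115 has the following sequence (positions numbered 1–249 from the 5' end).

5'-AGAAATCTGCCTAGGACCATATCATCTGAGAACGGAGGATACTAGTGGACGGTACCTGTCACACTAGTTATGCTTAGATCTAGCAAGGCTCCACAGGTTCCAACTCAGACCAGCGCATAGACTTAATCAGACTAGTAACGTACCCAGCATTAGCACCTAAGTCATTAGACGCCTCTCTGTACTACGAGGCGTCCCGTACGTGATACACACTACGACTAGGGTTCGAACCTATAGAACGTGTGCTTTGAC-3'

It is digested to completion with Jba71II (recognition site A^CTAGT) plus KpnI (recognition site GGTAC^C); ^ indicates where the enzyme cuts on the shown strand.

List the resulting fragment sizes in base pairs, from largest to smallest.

118, 68, 41, 14, 8 bp

Jba71II sites (ACTAGT) start at positions 41, 63, 131.
Jba71II cuts after the first base of each site, so after positions 41, 63, 131.
The KpnI site (GGTACC) starts at position 51.
KpnI cuts after base 5 of each site (before the last base), so after position 55.
Combined cut positions: 41, 55, 63, 131.
Linear molecule, 4 cuts → 5 fragments:
  1–41 → 41 bp
  42–55 → 14 bp
  56–63 → 8 bp
  64–131 → 68 bp
  132–249 → 118 bp
Sorted largest to smallest: 118, 68, 41, 14, 8 bp.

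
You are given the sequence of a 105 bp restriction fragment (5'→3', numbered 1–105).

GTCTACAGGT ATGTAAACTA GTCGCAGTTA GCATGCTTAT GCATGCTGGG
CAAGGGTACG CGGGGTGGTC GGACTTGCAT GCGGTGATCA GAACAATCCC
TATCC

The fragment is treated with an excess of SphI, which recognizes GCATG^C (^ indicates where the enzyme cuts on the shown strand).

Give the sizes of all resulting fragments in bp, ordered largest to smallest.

36, 35, 24, 10 bp

SphI sites (GCATGC) start at positions 31, 41, 77.
SphI cuts after base 5 of each site (before the last base), so after positions 35, 45, 81.
Linear molecule, 3 cuts → 4 fragments:
  1–35 → 35 bp
  36–45 → 10 bp
  46–81 → 36 bp
  82–105 → 24 bp
Sorted largest to smallest: 36, 35, 24, 10 bp.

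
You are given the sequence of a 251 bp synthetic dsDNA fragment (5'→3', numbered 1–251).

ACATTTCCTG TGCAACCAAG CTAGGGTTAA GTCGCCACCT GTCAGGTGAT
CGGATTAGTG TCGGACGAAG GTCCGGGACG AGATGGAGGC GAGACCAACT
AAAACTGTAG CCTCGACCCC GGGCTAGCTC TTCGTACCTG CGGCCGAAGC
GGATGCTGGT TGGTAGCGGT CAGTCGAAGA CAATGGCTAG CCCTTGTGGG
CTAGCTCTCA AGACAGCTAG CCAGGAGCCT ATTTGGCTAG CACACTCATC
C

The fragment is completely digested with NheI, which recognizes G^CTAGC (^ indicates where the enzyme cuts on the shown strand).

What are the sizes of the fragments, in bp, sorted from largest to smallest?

NheI sites (GCTAGC) start at positions 123, 186, 200, 216, 236.
NheI cuts after the first base of each site, so after positions 123, 186, 200, 216, 236.
Linear molecule, 5 cuts → 6 fragments:
  1–123 → 123 bp
  124–186 → 63 bp
  187–200 → 14 bp
  201–216 → 16 bp
  217–236 → 20 bp
  237–251 → 15 bp
Sorted largest to smallest: 123, 63, 20, 16, 15, 14 bp.

123, 63, 20, 16, 15, 14 bp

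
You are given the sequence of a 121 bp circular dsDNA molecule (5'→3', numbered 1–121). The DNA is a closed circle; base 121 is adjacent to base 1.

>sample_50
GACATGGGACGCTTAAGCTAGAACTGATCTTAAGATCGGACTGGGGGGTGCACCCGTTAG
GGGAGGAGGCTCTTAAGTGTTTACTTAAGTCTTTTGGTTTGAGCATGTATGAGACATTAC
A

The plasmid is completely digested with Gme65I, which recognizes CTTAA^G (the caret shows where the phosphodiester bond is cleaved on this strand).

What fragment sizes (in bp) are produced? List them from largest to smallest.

49, 43, 17, 12 bp

Gme65I sites (CTTAAG) start at positions 12, 29, 72, 84.
Gme65I cuts after base 5 of each site (before the last base), so after positions 16, 33, 76, 88.
Circular molecule, 4 cuts → 4 fragments:
  17–33 → 17 bp
  34–76 → 43 bp
  77–88 → 12 bp
  89–121 then 1–16 → 33 + 16 = 49 bp
Sorted largest to smallest: 49, 43, 17, 12 bp.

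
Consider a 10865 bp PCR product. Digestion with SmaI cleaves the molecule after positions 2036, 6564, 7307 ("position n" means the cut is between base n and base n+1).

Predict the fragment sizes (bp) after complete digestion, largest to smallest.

4528, 3558, 2036, 743 bp

Linear molecule, 3 cuts → 4 fragments:
  2036 − 0 = 2036 bp
  6564 − 2036 = 4528 bp
  7307 − 6564 = 743 bp
  10865 − 7307 = 3558 bp
Sorted largest to smallest: 4528, 3558, 2036, 743 bp.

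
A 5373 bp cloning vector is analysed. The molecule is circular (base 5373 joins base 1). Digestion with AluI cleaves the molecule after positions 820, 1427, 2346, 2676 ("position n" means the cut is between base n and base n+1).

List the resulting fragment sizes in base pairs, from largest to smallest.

Circular molecule, 4 cuts → 4 fragments:
  1427 − 820 = 607 bp
  2346 − 1427 = 919 bp
  2676 − 2346 = 330 bp
  wrap: 5373 − 2676 + 820 = 3517 bp
Sorted largest to smallest: 3517, 919, 607, 330 bp.

3517, 919, 607, 330 bp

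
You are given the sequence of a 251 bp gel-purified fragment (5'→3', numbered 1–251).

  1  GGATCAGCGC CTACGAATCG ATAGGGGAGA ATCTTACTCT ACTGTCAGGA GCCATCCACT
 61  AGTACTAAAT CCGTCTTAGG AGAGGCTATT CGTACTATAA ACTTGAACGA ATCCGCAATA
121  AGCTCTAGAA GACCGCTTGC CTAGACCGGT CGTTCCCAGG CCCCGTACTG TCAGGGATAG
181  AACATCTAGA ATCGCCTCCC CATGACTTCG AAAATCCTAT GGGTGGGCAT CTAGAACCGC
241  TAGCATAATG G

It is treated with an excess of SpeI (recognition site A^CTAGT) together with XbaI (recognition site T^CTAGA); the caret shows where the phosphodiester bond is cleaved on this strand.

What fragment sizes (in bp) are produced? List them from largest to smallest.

The SpeI site (ACTAGT) starts at position 58.
SpeI cuts after the first base of each site, so after position 58.
XbaI sites (TCTAGA) start at positions 124, 185, 230.
XbaI cuts after the first base of each site, so after positions 124, 185, 230.
Combined cut positions: 58, 124, 185, 230.
Linear molecule, 4 cuts → 5 fragments:
  1–58 → 58 bp
  59–124 → 66 bp
  125–185 → 61 bp
  186–230 → 45 bp
  231–251 → 21 bp
Sorted largest to smallest: 66, 61, 58, 45, 21 bp.

66, 61, 58, 45, 21 bp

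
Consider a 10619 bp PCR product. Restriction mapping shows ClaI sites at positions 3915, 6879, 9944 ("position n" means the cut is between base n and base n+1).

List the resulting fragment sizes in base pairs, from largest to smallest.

3915, 3065, 2964, 675 bp

Linear molecule, 3 cuts → 4 fragments:
  3915 − 0 = 3915 bp
  6879 − 3915 = 2964 bp
  9944 − 6879 = 3065 bp
  10619 − 9944 = 675 bp
Sorted largest to smallest: 3915, 3065, 2964, 675 bp.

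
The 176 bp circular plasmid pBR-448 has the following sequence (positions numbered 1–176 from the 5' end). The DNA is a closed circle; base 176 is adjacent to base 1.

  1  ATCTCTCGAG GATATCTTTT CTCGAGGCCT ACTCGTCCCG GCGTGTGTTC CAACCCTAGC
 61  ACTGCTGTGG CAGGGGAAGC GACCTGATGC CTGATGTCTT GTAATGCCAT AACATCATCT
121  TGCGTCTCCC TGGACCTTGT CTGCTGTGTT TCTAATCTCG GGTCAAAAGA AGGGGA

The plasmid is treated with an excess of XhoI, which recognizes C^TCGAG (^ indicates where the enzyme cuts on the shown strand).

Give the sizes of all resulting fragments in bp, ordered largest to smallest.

160, 16 bp

XhoI sites (CTCGAG) start at positions 5, 21.
XhoI cuts after the first base of each site, so after positions 5, 21.
Circular molecule, 2 cuts → 2 fragments:
  6–21 → 16 bp
  22–176 then 1–5 → 155 + 5 = 160 bp
Sorted largest to smallest: 160, 16 bp.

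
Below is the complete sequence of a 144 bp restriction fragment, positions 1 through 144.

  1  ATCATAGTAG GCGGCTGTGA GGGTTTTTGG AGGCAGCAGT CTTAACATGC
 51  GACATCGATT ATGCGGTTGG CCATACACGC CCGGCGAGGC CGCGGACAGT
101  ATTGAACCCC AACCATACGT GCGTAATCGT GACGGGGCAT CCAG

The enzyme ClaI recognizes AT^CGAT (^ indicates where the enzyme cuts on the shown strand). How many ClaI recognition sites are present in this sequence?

1

ATCGAT occurs starting at position 54.
ClaI cuts at 1 site.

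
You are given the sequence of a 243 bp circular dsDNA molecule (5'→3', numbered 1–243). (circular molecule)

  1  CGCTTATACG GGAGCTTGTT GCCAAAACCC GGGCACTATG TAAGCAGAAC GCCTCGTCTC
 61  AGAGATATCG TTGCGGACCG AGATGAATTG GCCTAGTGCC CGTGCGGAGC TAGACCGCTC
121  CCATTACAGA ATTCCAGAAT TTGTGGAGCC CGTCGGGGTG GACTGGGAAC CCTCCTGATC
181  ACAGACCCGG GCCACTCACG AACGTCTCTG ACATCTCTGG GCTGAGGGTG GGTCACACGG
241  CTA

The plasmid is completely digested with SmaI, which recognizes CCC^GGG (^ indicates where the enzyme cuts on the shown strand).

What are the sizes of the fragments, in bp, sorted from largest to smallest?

SmaI sites (CCCGGG) start at positions 28, 186.
SmaI cuts after base 3 of each site, so after positions 30, 188.
Circular molecule, 2 cuts → 2 fragments:
  31–188 → 158 bp
  189–243 then 1–30 → 55 + 30 = 85 bp
Sorted largest to smallest: 158, 85 bp.

158, 85 bp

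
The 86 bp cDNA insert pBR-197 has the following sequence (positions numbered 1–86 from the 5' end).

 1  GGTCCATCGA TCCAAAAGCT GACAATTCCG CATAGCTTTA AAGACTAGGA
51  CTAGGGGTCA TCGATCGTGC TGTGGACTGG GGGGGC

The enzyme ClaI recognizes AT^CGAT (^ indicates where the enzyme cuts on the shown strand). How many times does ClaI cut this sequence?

ATCGAT occurs starting at positions 6, 60.
ClaI cuts at 2 sites.

2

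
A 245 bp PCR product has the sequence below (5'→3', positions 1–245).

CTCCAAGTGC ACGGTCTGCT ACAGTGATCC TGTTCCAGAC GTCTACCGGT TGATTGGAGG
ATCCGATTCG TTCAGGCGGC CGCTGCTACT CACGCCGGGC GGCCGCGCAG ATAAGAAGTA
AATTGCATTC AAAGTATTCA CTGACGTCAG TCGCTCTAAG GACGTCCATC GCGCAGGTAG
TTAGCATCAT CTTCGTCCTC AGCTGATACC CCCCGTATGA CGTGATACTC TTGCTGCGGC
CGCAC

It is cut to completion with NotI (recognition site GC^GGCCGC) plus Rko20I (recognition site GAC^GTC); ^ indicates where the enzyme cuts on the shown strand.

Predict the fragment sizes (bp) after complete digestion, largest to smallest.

NotI sites (GCGGCCGC) start at positions 76, 99, 236.
NotI cuts after base 2 of each site, so after positions 77, 100, 237.
Rko20I sites (GACGTC) start at positions 38, 143, 161.
Rko20I cuts after base 3 of each site, so after positions 40, 145, 163.
Combined cut positions: 40, 77, 100, 145, 163, 237.
Linear molecule, 6 cuts → 7 fragments:
  1–40 → 40 bp
  41–77 → 37 bp
  78–100 → 23 bp
  101–145 → 45 bp
  146–163 → 18 bp
  164–237 → 74 bp
  238–245 → 8 bp
Sorted largest to smallest: 74, 45, 40, 37, 23, 18, 8 bp.

74, 45, 40, 37, 23, 18, 8 bp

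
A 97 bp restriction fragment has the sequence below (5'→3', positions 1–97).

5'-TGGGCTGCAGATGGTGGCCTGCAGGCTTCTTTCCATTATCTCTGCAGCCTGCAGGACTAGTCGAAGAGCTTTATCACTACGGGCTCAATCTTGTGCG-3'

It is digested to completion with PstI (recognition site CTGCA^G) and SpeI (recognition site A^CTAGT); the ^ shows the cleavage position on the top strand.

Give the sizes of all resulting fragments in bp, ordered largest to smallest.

PstI sites (CTGCAG) start at positions 5, 19, 42, 49.
PstI cuts after base 5 of each site (before the last base), so after positions 9, 23, 46, 53.
The SpeI site (ACTAGT) starts at position 56.
SpeI cuts after the first base of each site, so after position 56.
Combined cut positions: 9, 23, 46, 53, 56.
Linear molecule, 5 cuts → 6 fragments:
  1–9 → 9 bp
  10–23 → 14 bp
  24–46 → 23 bp
  47–53 → 7 bp
  54–56 → 3 bp
  57–97 → 41 bp
Sorted largest to smallest: 41, 23, 14, 9, 7, 3 bp.

41, 23, 14, 9, 7, 3 bp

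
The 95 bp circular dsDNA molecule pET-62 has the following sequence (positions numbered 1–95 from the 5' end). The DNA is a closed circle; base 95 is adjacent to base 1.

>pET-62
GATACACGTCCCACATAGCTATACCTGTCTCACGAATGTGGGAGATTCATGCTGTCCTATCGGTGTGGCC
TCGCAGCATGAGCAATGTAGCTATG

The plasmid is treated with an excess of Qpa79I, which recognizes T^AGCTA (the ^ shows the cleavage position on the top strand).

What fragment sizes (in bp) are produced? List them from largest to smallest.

72, 23 bp

Qpa79I sites (TAGCTA) start at positions 16, 88.
Qpa79I cuts after the first base of each site, so after positions 16, 88.
Circular molecule, 2 cuts → 2 fragments:
  17–88 → 72 bp
  89–95 then 1–16 → 7 + 16 = 23 bp
Sorted largest to smallest: 72, 23 bp.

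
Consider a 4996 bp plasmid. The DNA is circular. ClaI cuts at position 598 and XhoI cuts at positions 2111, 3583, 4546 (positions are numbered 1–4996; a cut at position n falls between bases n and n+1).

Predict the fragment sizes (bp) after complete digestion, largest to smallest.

1513, 1472, 1048, 963 bp

Combined cut positions (sorted): 598, 2111, 3583, 4546.
Circular molecule, 4 cuts → 4 fragments:
  2111 − 598 = 1513 bp
  3583 − 2111 = 1472 bp
  4546 − 3583 = 963 bp
  wrap: 4996 − 4546 + 598 = 1048 bp
Sorted largest to smallest: 1513, 1472, 1048, 963 bp.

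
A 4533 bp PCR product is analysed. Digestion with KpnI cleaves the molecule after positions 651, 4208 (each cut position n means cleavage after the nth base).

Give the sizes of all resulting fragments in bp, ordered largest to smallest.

Linear molecule, 2 cuts → 3 fragments:
  651 − 0 = 651 bp
  4208 − 651 = 3557 bp
  4533 − 4208 = 325 bp
Sorted largest to smallest: 3557, 651, 325 bp.

3557, 651, 325 bp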